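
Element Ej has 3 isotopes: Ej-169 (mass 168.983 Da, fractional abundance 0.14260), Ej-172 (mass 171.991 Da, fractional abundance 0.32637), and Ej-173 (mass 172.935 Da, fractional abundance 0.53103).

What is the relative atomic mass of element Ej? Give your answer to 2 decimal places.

172.06 Da

Average mass = Σ (abundance × isotope mass) = 0.14260 × 168.983 + 0.32637 × 171.991 + 0.53103 × 172.935
= 24.0970 + 56.1327 + 91.8337 = 172.0634 Da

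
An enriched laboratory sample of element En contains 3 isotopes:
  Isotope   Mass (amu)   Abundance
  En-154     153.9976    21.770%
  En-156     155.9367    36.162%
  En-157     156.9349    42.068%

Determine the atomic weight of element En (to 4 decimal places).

Ar = Σ fᵢ·mᵢ = 0.21770 × 153.9976 + 0.36162 × 155.9367 + 0.42068 × 156.9349
= 33.52528 + 56.38983 + 66.01937 = 155.93448 amu

155.9345 amu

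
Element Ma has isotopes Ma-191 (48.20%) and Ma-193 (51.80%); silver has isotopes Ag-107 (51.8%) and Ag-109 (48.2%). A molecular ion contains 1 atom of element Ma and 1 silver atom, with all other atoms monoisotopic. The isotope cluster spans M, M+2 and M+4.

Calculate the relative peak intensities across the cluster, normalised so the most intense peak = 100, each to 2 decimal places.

Element Ma pattern (n=1): 0.4820 : 0.5180
Silver pattern (n=1): 0.5180 : 0.4820
Convolve the two distributions (both contribute in 2-u steps):
  M: 0.4820×0.5180 = 0.249676
  M+2: 0.4820×0.4820 + 0.5180×0.5180 = 0.500648
  M+4: 0.5180×0.4820 = 0.249676
Scale to base peak (0.500648) = 100: 49.87 : 100.00 : 49.87

49.87 : 100.00 : 49.87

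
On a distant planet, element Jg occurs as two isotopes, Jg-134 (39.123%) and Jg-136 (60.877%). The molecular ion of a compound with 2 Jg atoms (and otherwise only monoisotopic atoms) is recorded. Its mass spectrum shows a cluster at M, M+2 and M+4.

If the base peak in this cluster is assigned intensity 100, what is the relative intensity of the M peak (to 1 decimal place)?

Binomial terms of (0.39123 + 0.60877)^2: M 0.1531, M+2 0.4763, M+4 0.3706 → M+2 is the base peak.
P(M+2) = C(2,1) × 0.39123^1 × 0.60877^1 = 2 × 0.39123 × 0.60877 = 0.476338 (base)
P(M) = C(2,0) × 0.39123^2 × 0.60877^0 = 1 × 0.15306091 × 1.0000 = 0.153061
Relative intensity = 0.153061 / 0.476338 × 100 = 32.1

32.1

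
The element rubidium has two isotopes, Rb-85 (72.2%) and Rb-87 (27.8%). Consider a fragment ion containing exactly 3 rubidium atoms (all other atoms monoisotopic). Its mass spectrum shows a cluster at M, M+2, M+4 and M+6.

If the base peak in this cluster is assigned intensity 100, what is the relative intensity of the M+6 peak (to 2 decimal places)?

4.94

Term probabilities: M 0.3764, M+2 0.4348, M+4 0.1674, M+6 0.0215. Base peak = M+2.
P(M+2) = C(3,1) × 0.722^2 × 0.278^1 = 3 × 0.521284 × 0.2780 = 0.434751 (base)
P(M+6) = C(3,3) × 0.722^0 × 0.278^3 = 1 × 1.0000 × 0.02148495 = 0.021485
Relative intensity = 0.021485 / 0.434751 × 100 = 4.94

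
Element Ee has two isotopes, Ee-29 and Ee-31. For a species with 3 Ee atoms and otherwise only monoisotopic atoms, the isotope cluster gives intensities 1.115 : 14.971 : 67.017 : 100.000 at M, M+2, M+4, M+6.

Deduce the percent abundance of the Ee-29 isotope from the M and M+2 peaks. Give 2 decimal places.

Let p = fractional abundance of Ee-29. I(M+2)/I(M) = [C(3,1)·p^2·(1−p)] / p^3 = 3·(1−p)/p = 14.971/1.115 = 13.4269
(1−p)/p = 13.4269/3 = 4.4756  ⇒  p = 1/(1 + 4.4756) = 0.1826
Ee-29: 18.26%, Ee-31: 81.74%.

18.26%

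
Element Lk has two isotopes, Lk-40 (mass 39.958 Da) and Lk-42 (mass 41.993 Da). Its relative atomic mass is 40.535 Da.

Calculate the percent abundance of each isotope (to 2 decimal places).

With x = fraction of Lk-40 (so Lk-42 is 1 − x):
39.958·x + 41.993·(1 − x) = 40.535
(39.958 − 41.993)·x = 40.535 − 41.993
x = -1.458 / -2.035 = 0.71646 → 71.65% Lk-40, 28.35% Lk-42.

Lk-40: 71.65%, Lk-42: 28.35%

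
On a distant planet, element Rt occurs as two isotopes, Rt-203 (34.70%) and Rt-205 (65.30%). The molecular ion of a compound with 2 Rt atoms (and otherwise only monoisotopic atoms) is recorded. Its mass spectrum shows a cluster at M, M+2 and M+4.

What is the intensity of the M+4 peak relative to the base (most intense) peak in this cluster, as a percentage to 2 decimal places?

94.09%

Term probabilities: M 0.1204, M+2 0.4532, M+4 0.4264. Base peak = M+2.
P(M+2) = C(2,1) × 0.3470^1 × 0.6530^1 = 2 × 0.3470 × 0.6530 = 0.453182 (base)
P(M+4) = C(2,2) × 0.3470^0 × 0.6530^2 = 1 × 1.0000 × 0.426409 = 0.426409
Relative intensity = 0.426409 / 0.453182 × 100 = 94.09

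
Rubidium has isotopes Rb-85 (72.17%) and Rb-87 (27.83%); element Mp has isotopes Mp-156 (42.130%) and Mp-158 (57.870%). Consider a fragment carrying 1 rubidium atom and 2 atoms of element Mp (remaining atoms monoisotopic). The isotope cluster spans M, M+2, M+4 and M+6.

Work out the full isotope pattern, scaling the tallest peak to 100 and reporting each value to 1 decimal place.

31.9 : 100.0 : 94.0 : 23.2

Rubidium pattern (n=1): 0.7217 : 0.2783
Element Mp pattern (n=2): 0.17749369 : 0.48761262 : 0.33489369
Convolve the two distributions (both contribute in 2-u steps):
  M: 0.7217×0.17749369 = 0.128097
  M+2: 0.7217×0.48761262 + 0.2783×0.17749369 = 0.401307
  M+4: 0.7217×0.33489369 + 0.2783×0.48761262 = 0.377395
  M+6: 0.2783×0.33489369 = 0.093201
Scale to base peak (0.401307) = 100: 31.9 : 100.0 : 94.0 : 23.2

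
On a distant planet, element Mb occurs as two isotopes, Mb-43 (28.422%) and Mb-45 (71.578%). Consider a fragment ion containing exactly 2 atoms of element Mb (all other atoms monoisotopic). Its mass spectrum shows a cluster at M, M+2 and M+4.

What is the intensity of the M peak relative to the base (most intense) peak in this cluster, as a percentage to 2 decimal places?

15.77%

Binomial terms of (0.28422 + 0.71578)^2: M 0.0808, M+2 0.4069, M+4 0.5123 → M+4 is the base peak.
P(M+4) = C(2,2) × 0.28422^0 × 0.71578^2 = 1 × 1.0000 × 0.51234101 = 0.512341 (base)
P(M) = C(2,0) × 0.28422^2 × 0.71578^0 = 1 × 0.08078101 × 1.0000 = 0.080781
Relative intensity = 0.080781 / 0.512341 × 100 = 15.77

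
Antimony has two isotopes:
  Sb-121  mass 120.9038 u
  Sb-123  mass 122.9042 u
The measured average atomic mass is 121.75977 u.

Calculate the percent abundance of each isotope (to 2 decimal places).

Sb-121: 57.21%, Sb-123: 42.79%

Writing the weighted mean with unknown fraction x of Sb-121:
120.9038·x + 122.9042·(1 − x) = 121.75977
(120.9038 − 122.9042)·x = 121.75977 − 122.9042
x = -1.14443 / -2.0004 = 0.57210 → 57.21% Sb-121, 42.79% Sb-123.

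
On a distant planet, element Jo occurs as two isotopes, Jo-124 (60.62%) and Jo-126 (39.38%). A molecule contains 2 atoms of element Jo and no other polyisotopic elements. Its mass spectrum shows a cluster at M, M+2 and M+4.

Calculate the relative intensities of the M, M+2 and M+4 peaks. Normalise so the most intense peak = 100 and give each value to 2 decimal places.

76.97 : 100.00 : 32.48

The 2 Jo atoms are independent, so intensities follow the terms of (0.6062 + 0.3938)^2.
P(M) = 0.6062^2 = 0.367478
P(M+2) = 2 × 0.6062^1 × 0.3938^1 = 0.477443
P(M+4) = 0.3938^2 = 0.155078
The M+2 peak is largest (0.477443); scaling to 100 gives 76.97 : 100.00 : 32.48.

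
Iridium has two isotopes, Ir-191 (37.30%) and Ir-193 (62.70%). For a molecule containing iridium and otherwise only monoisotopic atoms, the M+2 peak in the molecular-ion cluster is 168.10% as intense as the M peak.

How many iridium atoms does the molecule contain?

1

The M+2/M ratio from n Ir atoms is n · q/p = n · 0.6270/0.3730.
n = 1.6810 × 0.3730/0.6270 = 1.00 ≈ 1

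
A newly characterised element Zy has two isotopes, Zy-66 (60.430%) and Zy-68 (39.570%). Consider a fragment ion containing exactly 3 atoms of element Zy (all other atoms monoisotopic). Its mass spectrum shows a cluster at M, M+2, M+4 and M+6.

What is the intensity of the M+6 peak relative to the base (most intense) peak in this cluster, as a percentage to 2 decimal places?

14.29%

(0.60430 + 0.39570)^3 gives M 0.2207, M+2 0.4335, M+4 0.2839, M+6 0.0620; the largest is M+2.
P(M+2) = C(3,1) × 0.60430^2 × 0.39570^1 = 3 × 0.36517849 × 0.3957 = 0.433503 (base)
P(M+6) = C(3,3) × 0.60430^0 × 0.39570^3 = 1 × 1.0000 × 0.06195811 = 0.061958
Relative intensity = 0.061958 / 0.433503 × 100 = 14.29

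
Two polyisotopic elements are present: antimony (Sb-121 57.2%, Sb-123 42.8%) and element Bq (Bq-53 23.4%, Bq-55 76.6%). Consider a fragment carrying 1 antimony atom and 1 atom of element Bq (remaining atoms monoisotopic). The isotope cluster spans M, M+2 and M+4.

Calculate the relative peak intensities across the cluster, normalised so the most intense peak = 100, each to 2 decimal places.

24.86 : 100.00 : 60.90

Antimony pattern (n=1): 0.5720 : 0.4280
Element Bq pattern (n=1): 0.2340 : 0.7660
Convolve the two distributions (both contribute in 2-u steps):
  M: 0.5720×0.2340 = 0.133848
  M+2: 0.5720×0.7660 + 0.4280×0.2340 = 0.538304
  M+4: 0.4280×0.7660 = 0.327848
Scale to base peak (0.538304) = 100: 24.86 : 100.00 : 60.90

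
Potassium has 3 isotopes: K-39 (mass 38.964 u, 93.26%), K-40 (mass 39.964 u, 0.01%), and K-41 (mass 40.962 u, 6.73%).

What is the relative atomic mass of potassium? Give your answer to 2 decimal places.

39.10 u

Average mass = Σ (abundance × isotope mass) = 0.9326 × 38.964 + 0.0001 × 39.964 + 0.0673 × 40.962
= 36.3378 + 0.0040 + 2.7567 = 39.0985 u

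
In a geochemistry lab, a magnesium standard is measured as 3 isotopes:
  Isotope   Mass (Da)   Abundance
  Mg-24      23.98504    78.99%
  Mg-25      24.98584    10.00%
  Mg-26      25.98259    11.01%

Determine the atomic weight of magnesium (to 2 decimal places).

The abundance-weighted mean is 0.7899 × 23.98504 + 0.1000 × 24.98584 + 0.1101 × 25.98259
= 18.945783 + 2.498584 + 2.860683 = 24.305050 Da

24.31 Da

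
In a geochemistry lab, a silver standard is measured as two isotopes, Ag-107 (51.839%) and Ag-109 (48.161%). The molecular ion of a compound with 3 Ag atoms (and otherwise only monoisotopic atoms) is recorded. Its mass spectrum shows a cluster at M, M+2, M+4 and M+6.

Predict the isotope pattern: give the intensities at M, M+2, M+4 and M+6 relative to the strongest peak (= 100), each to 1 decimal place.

35.9 : 100.0 : 92.9 : 28.8

Expanding (0.51839 + 0.48161)^3:
P(M) = 0.51839^3 = 0.139306
P(M+2) = 3 × 0.51839^2 × 0.48161^1 = 0.388267
P(M+4) = 3 × 0.51839^1 × 0.48161^2 = 0.360719
P(M+6) = 0.48161^3 = 0.111709
The M+2 peak is largest (0.388267); scaling to 100 gives 35.9 : 100.0 : 92.9 : 28.8.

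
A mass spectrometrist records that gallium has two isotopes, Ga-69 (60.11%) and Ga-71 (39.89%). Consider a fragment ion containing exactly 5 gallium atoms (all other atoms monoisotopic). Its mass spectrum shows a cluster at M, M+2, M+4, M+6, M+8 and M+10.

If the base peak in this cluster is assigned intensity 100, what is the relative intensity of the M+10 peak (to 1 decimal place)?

2.9

Term probabilities: M 0.0785, M+2 0.2604, M+4 0.3456, M+6 0.2293, M+8 0.0761, M+10 0.0101. Base peak = M+4.
P(M+4) = C(5,2) × 0.6011^3 × 0.3989^2 = 10 × 0.21719018 × 0.15912121 = 0.345596 (base)
P(M+10) = C(5,5) × 0.6011^0 × 0.3989^5 = 1 × 1.0000 × 0.01009997 = 0.010100
Relative intensity = 0.010100 / 0.345596 × 100 = 2.9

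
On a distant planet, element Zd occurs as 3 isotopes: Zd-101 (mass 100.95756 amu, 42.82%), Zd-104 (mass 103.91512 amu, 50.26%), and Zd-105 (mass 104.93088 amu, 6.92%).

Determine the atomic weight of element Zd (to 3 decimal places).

102.719 amu

Weight each isotope mass by its fractional abundance: 0.4282 × 100.95756 + 0.5026 × 103.91512 + 0.0692 × 104.93088
= 43.230027 + 52.227739 + 7.261217 = 102.718983 amu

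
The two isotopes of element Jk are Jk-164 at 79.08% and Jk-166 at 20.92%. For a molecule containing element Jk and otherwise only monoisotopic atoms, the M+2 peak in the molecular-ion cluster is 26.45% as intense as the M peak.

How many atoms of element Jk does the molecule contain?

For n independent Jk atoms, I(M+2)/I(M) = n · (abundance Jk-166) / (abundance Jk-164) = n · 0.2092/0.7908.
n = 0.2645 × 0.7908/0.2092 = 1.00 ≈ 1

1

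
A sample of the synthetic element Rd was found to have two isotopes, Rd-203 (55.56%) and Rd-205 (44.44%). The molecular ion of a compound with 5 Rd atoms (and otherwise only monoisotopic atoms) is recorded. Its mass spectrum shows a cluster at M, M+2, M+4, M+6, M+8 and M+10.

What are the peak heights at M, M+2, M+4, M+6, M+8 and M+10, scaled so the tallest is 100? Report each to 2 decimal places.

The 5 Rd atoms are independent, so intensities follow the terms of (0.5556 + 0.4444)^5.
P(M) = 0.5556^5 = 0.052943
P(M+2) = 5 × 0.5556^4 × 0.4444^1 = 0.211735
P(M+4) = 10 × 0.5556^3 × 0.4444^2 = 0.338715
P(M+6) = 10 × 0.5556^2 × 0.4444^3 = 0.270923
P(M+8) = 5 × 0.5556^1 × 0.4444^4 = 0.108350
P(M+10) = 0.4444^5 = 0.017333
The M+4 peak is largest (0.338715); scaling to 100 gives 15.63 : 62.51 : 100.00 : 79.99 : 31.99 : 5.12.

15.63 : 62.51 : 100.00 : 79.99 : 31.99 : 5.12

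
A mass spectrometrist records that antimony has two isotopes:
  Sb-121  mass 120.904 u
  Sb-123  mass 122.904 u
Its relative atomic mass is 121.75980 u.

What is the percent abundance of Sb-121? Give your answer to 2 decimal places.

Writing the weighted mean with unknown fraction x of Sb-121:
120.904·x + 122.904·(1 − x) = 121.75980
(120.904 − 122.904)·x = 121.75980 − 122.904
x = -1.14420 / -2.000 = 0.57210 → 57.21% Sb-121, 42.79% Sb-123.

57.21%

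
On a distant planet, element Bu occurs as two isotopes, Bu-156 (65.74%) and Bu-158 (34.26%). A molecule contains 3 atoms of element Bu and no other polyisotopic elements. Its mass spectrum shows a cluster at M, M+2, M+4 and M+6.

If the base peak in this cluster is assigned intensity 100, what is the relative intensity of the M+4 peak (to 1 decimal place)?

Binomial terms of (0.6574 + 0.3426)^3: M 0.2841, M+2 0.4442, M+4 0.2315, M+6 0.0402 → M+2 is the base peak.
P(M+2) = C(3,1) × 0.6574^2 × 0.3426^1 = 3 × 0.43217476 × 0.3426 = 0.444189 (base)
P(M+4) = C(3,2) × 0.6574^1 × 0.3426^2 = 3 × 0.6574 × 0.11737476 = 0.231487
Relative intensity = 0.231487 / 0.444189 × 100 = 52.1

52.1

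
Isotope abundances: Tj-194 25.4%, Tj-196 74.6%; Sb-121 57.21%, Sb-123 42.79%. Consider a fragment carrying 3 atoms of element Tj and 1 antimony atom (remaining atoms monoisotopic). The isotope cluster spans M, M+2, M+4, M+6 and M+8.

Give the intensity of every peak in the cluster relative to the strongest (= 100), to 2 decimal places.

2.24 : 21.39 : 72.65 : 100.00 : 42.40

Element Tj pattern (n=3): 0.01638706 : 0.14438681 : 0.42406519 : 0.41516094
Antimony pattern (n=1): 0.5721 : 0.4279
Convolve the two distributions (both contribute in 2-u steps):
  M: 0.01638706×0.5721 = 0.009375
  M+2: 0.01638706×0.4279 + 0.14438681×0.5721 = 0.089616
  M+4: 0.14438681×0.4279 + 0.42406519×0.5721 = 0.304391
  M+6: 0.42406519×0.4279 + 0.41516094×0.5721 = 0.418971
  M+8: 0.41516094×0.4279 = 0.177647
Scale to base peak (0.418971) = 100: 2.24 : 21.39 : 72.65 : 100.00 : 42.40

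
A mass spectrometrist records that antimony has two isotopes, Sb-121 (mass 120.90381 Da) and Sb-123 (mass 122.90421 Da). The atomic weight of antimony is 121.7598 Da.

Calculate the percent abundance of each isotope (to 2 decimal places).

Writing the weighted mean with unknown fraction x of Sb-121:
120.90381·x + 122.90421·(1 − x) = 121.7598
(120.90381 − 122.90421)·x = 121.7598 − 122.90421
x = -1.14441 / -2.00040 = 0.57209 → 57.21% Sb-121, 42.79% Sb-123.

Sb-121: 57.21%, Sb-123: 42.79%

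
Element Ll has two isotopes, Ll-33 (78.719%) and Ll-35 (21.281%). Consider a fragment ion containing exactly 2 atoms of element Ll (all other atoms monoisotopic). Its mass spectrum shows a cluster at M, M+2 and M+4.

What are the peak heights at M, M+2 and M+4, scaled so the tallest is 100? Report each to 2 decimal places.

100.00 : 54.07 : 7.31

Expanding (0.78719 + 0.21281)^2:
P(M) = 0.78719^2 = 0.619668
P(M+2) = 2 × 0.78719^1 × 0.21281^1 = 0.335044
P(M+4) = 0.21281^2 = 0.045288
The M peak is largest (0.619668); scaling to 100 gives 100.00 : 54.07 : 7.31.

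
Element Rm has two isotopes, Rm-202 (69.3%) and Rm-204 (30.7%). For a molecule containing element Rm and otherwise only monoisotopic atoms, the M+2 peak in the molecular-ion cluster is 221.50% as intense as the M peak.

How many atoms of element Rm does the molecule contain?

The M+2/M ratio from n Rm atoms is n · q/p = n · 0.307/0.693.
n = 2.2150 × 0.693/0.307 = 5.00 ≈ 5

5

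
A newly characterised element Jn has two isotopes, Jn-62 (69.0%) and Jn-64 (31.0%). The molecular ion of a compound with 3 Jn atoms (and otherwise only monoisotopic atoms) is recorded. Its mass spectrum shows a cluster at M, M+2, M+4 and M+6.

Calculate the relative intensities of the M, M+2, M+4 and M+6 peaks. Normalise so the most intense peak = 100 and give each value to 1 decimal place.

74.2 : 100.0 : 44.9 : 6.7

Expanding (0.690 + 0.310)^3:
P(M) = 0.690^3 = 0.328509
P(M+2) = 3 × 0.690^2 × 0.310^1 = 0.442773
P(M+4) = 3 × 0.690^1 × 0.310^2 = 0.198927
P(M+6) = 0.310^3 = 0.029791
The M+2 peak is largest (0.442773); scaling to 100 gives 74.2 : 100.0 : 44.9 : 6.7.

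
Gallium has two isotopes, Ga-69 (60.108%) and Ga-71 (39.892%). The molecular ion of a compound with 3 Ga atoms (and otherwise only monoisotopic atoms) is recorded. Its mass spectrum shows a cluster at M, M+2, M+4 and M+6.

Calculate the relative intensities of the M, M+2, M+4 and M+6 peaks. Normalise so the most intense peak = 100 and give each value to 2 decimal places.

Expanding (0.60108 + 0.39892)^3:
P(M) = 0.60108^3 = 0.217169
P(M+2) = 3 × 0.60108^2 × 0.39892^1 = 0.432386
P(M+4) = 3 × 0.60108^1 × 0.39892^2 = 0.286963
P(M+6) = 0.39892^3 = 0.063483
The M+2 peak is largest (0.432386); scaling to 100 gives 50.23 : 100.00 : 66.37 : 14.68.

50.23 : 100.00 : 66.37 : 14.68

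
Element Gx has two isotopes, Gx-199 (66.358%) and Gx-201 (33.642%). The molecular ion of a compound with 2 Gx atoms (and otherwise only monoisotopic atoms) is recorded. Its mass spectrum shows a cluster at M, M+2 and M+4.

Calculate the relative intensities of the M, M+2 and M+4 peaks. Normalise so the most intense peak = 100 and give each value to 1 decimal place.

The 2 Gx atoms are independent, so intensities follow the terms of (0.66358 + 0.33642)^2.
P(M) = 0.66358^2 = 0.440338
P(M+2) = 2 × 0.66358^1 × 0.33642^1 = 0.446483
P(M+4) = 0.33642^2 = 0.113178
The M+2 peak is largest (0.446483); scaling to 100 gives 98.6 : 100.0 : 25.3.

98.6 : 100.0 : 25.3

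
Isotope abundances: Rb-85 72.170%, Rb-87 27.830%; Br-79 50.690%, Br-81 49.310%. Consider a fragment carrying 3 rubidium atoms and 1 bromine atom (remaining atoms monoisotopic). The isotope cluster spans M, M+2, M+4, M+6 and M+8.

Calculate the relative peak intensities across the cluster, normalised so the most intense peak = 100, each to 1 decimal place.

Rubidium pattern (n=3): 0.37589809 : 0.43485841 : 0.16768892 : 0.02155458
Bromine pattern (n=1): 0.5069 : 0.4931
Convolve the two distributions (both contribute in 2-u steps):
  M: 0.37589809×0.5069 = 0.190543
  M+2: 0.37589809×0.4931 + 0.43485841×0.5069 = 0.405785
  M+4: 0.43485841×0.4931 + 0.16768892×0.5069 = 0.299430
  M+6: 0.16768892×0.4931 + 0.02155458×0.5069 = 0.093613
  M+8: 0.02155458×0.4931 = 0.010629
Scale to base peak (0.405785) = 100: 47.0 : 100.0 : 73.8 : 23.1 : 2.6

47.0 : 100.0 : 73.8 : 23.1 : 2.6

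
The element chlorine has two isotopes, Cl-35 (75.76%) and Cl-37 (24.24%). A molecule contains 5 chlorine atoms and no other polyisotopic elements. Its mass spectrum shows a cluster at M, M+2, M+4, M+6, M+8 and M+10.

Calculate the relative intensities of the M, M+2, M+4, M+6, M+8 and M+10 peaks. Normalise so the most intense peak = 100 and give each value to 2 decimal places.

The 5 Cl atoms are independent, so intensities follow the terms of (0.7576 + 0.2424)^5.
P(M) = 0.7576^5 = 0.249574
P(M+2) = 5 × 0.7576^4 × 0.2424^1 = 0.399266
P(M+4) = 10 × 0.7576^3 × 0.2424^2 = 0.255497
P(M+6) = 10 × 0.7576^2 × 0.2424^3 = 0.081748
P(M+8) = 5 × 0.7576^1 × 0.2424^4 = 0.013078
P(M+10) = 0.2424^5 = 0.000837
The M+2 peak is largest (0.399266); scaling to 100 gives 62.51 : 100.00 : 63.99 : 20.47 : 3.28 : 0.21.

62.51 : 100.00 : 63.99 : 20.47 : 3.28 : 0.21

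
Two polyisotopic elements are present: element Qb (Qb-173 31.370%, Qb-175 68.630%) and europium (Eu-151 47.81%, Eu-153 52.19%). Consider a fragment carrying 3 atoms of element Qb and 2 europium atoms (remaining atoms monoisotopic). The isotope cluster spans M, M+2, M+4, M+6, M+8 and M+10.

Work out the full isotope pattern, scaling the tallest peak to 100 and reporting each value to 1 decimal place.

2.0 : 17.6 : 60.2 : 100.0 : 80.5 : 25.1

Element Qb pattern (n=3): 0.03087049 : 0.20261159 : 0.44326534 : 0.32325258
Europium pattern (n=2): 0.22857961 : 0.49904078 : 0.27237961
Convolve the two distributions (both contribute in 2-u steps):
  M: 0.03087049×0.22857961 = 0.007056
  M+2: 0.03087049×0.49904078 + 0.20261159×0.22857961 = 0.061719
  M+4: 0.03087049×0.27237961 + 0.20261159×0.49904078 + 0.44326534×0.22857961 = 0.210841
  M+6: 0.20261159×0.27237961 + 0.44326534×0.49904078 + 0.32325258×0.22857961 = 0.350284
  M+8: 0.44326534×0.27237961 + 0.32325258×0.49904078 = 0.282053
  M+10: 0.32325258×0.27237961 = 0.088047
Scale to base peak (0.350284) = 100: 2.0 : 17.6 : 60.2 : 100.0 : 80.5 : 25.1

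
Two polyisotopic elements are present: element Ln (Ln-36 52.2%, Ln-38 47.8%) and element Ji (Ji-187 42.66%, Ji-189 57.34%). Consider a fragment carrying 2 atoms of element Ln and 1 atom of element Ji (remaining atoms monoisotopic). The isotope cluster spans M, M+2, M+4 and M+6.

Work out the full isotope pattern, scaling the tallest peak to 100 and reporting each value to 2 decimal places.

Element Ln pattern (n=2): 0.272484 : 0.499032 : 0.228484
Element Ji pattern (n=1): 0.4266 : 0.5734
Convolve the two distributions (both contribute in 2-u steps):
  M: 0.272484×0.4266 = 0.116242
  M+2: 0.272484×0.5734 + 0.499032×0.4266 = 0.369129
  M+4: 0.499032×0.5734 + 0.228484×0.4266 = 0.383616
  M+6: 0.228484×0.5734 = 0.131013
Scale to base peak (0.383616) = 100: 30.30 : 96.22 : 100.00 : 34.15

30.30 : 96.22 : 100.00 : 34.15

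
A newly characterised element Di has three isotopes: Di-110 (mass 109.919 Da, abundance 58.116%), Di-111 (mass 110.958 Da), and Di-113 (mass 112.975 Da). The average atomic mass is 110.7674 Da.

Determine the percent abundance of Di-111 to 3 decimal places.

21.397%

The remaining 41.884% is split between Di-111 (fraction x) and Di-113 (fraction 0.41884 − x).
Substituting: 110.958x + 112.975(0.41884 − x) = 46.88687396
(110.958 − 112.975)x = -0.43157504  ⇒  x = 0.21397, y = 0.20487
Di-111: 21.397%, Di-113: 20.487%.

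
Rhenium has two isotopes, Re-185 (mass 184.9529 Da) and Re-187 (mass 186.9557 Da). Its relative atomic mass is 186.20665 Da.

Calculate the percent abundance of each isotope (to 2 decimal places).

Re-185: 37.40%, Re-187: 62.60%

With x = fraction of Re-185 (so Re-187 is 1 − x):
184.9529·x + 186.9557·(1 − x) = 186.20665
(184.9529 − 186.9557)·x = 186.20665 − 186.9557
x = -0.74905 / -2.0028 = 0.37400 → 37.40% Re-185, 62.60% Re-187.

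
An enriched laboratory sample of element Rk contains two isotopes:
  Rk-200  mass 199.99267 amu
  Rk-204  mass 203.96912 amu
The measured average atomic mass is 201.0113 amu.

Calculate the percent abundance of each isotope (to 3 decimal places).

Rk-200: 74.383%, Rk-204: 25.617%

Writing the weighted mean with unknown fraction x of Rk-200:
199.99267·x + 203.96912·(1 − x) = 201.0113
(199.99267 − 203.96912)·x = 201.0113 − 203.96912
x = -2.95782 / -3.97645 = 0.74383 → 74.383% Rk-200, 25.617% Rk-204.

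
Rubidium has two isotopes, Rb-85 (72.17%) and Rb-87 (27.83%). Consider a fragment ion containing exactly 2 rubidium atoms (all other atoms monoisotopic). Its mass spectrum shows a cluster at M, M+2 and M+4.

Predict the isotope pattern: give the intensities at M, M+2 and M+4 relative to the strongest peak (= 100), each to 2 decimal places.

100.00 : 77.12 : 14.87

Expanding (0.7217 + 0.2783)^2:
P(M) = 0.7217^2 = 0.520851
P(M+2) = 2 × 0.7217^1 × 0.2783^1 = 0.401698
P(M+4) = 0.2783^2 = 0.077451
The M peak is largest (0.520851); scaling to 100 gives 100.00 : 77.12 : 14.87.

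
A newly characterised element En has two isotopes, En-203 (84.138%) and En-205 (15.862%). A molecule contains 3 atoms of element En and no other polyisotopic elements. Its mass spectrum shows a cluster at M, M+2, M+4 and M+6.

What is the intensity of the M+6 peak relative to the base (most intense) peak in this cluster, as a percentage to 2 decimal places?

0.67%

(0.84138 + 0.15862)^3 gives M 0.5956, M+2 0.3369, M+4 0.0635, M+6 0.0040; the largest is M.
P(M) = C(3,0) × 0.84138^3 × 0.15862^0 = 1 × 0.59562999 × 1.0000 = 0.595630 (base)
P(M+6) = C(3,3) × 0.84138^0 × 0.15862^3 = 1 × 1.0000 × 0.00399093 = 0.003991
Relative intensity = 0.003991 / 0.595630 × 100 = 0.67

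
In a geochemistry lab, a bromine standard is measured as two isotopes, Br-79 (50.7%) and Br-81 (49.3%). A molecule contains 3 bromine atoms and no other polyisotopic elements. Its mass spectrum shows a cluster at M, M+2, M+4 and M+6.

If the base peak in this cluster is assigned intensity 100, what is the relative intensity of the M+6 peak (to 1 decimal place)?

31.5

(0.507 + 0.493)^3 gives M 0.1303, M+2 0.3802, M+4 0.3697, M+6 0.1198; the largest is M+2.
P(M+2) = C(3,1) × 0.507^2 × 0.493^1 = 3 × 0.257049 × 0.4930 = 0.380175 (base)
P(M+6) = C(3,3) × 0.507^0 × 0.493^3 = 1 × 1.0000 × 0.11982316 = 0.119823
Relative intensity = 0.119823 / 0.380175 × 100 = 31.5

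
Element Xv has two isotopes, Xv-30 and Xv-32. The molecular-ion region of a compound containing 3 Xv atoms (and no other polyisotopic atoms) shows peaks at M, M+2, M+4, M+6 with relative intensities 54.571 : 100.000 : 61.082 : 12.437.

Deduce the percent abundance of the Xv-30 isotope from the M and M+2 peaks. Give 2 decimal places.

Write p for the Xv-30 fraction. I(M+2)/I(M) = [C(3,1)·p^2·(1−p)] / p^3 = 3·(1−p)/p = 100.000/54.571 = 1.8325
(1−p)/p = 1.8325/3 = 0.6108  ⇒  p = 1/(1 + 0.6108) = 0.6208
Xv-30: 62.08%, Xv-32: 37.92%.

62.08%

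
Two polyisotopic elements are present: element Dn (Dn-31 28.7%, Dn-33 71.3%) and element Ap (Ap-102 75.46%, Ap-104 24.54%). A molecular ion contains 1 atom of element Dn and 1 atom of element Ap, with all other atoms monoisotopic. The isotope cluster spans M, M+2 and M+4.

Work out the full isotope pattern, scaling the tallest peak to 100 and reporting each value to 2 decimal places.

35.59 : 100.00 : 28.76

Element Dn pattern (n=1): 0.2870 : 0.7130
Element Ap pattern (n=1): 0.7546 : 0.2454
Convolve the two distributions (both contribute in 2-u steps):
  M: 0.2870×0.7546 = 0.216570
  M+2: 0.2870×0.2454 + 0.7130×0.7546 = 0.608460
  M+4: 0.7130×0.2454 = 0.174970
Scale to base peak (0.608460) = 100: 35.59 : 100.00 : 28.76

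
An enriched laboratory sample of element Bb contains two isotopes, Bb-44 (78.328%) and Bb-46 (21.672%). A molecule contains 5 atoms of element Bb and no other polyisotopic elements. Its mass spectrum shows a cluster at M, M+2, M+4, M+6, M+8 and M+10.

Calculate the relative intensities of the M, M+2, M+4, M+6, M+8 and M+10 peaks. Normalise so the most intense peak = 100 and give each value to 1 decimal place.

72.3 : 100.0 : 55.3 : 15.3 : 2.1 : 0.1

Expanding (0.78328 + 0.21672)^5:
P(M) = 0.78328^5 = 0.294839
P(M+2) = 5 × 0.78328^4 × 0.21672^1 = 0.407884
P(M+4) = 10 × 0.78328^3 × 0.21672^2 = 0.225709
P(M+6) = 10 × 0.78328^2 × 0.21672^3 = 0.062450
P(M+8) = 5 × 0.78328^1 × 0.21672^4 = 0.008639
P(M+10) = 0.21672^5 = 0.000478
The M+2 peak is largest (0.407884); scaling to 100 gives 72.3 : 100.0 : 55.3 : 15.3 : 2.1 : 0.1.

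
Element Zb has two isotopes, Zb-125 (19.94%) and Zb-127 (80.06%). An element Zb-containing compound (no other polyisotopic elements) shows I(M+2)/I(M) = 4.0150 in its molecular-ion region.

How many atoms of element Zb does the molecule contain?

1

For n independent Zb atoms, I(M+2)/I(M) = n · (abundance Zb-127) / (abundance Zb-125) = n · 0.8006/0.1994.
n = 4.0150 × 0.1994/0.8006 = 1.00 ≈ 1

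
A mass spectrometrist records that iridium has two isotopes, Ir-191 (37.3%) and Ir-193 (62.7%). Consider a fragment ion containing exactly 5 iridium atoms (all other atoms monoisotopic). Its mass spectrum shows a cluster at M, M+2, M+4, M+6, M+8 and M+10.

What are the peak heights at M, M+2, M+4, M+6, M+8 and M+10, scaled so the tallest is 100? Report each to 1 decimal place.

2.1 : 17.7 : 59.5 : 100.0 : 84.0 : 28.3

The 5 Ir atoms are independent, so intensities follow the terms of (0.373 + 0.627)^5.
P(M) = 0.373^5 = 0.007220
P(M+2) = 5 × 0.373^4 × 0.627^1 = 0.060684
P(M+4) = 10 × 0.373^3 × 0.627^2 = 0.204015
P(M+6) = 10 × 0.373^2 × 0.627^3 = 0.342942
P(M+8) = 5 × 0.373^1 × 0.627^4 = 0.288237
P(M+10) = 0.627^5 = 0.096903
The M+6 peak is largest (0.342942); scaling to 100 gives 2.1 : 17.7 : 59.5 : 100.0 : 84.0 : 28.3.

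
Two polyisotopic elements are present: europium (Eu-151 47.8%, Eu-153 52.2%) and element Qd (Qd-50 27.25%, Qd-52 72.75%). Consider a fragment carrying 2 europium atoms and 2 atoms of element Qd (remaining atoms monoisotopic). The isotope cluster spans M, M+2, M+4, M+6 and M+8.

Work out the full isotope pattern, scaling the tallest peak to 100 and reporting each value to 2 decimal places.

4.56 : 34.30 : 91.10 : 100.00 : 38.75

Europium pattern (n=2): 0.228484 : 0.499032 : 0.272484
Element Qd pattern (n=2): 0.07425625 : 0.3964875 : 0.52925625
Convolve the two distributions (both contribute in 2-u steps):
  M: 0.228484×0.07425625 = 0.016966
  M+2: 0.228484×0.3964875 + 0.499032×0.07425625 = 0.127647
  M+4: 0.228484×0.52925625 + 0.499032×0.3964875 + 0.272484×0.07425625 = 0.339020
  M+6: 0.499032×0.52925625 + 0.272484×0.3964875 = 0.372152
  M+8: 0.272484×0.52925625 = 0.144214
Scale to base peak (0.372152) = 100: 4.56 : 34.30 : 91.10 : 100.00 : 38.75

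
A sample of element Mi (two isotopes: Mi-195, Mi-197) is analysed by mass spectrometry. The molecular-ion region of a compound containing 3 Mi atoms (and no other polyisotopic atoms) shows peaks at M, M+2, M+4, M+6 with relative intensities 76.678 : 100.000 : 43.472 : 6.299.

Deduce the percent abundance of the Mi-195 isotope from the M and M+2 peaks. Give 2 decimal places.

If p is the fraction of Mi that is Mi-195, then I(M+2)/I(M) = [C(3,1)·p^2·(1−p)] / p^3 = 3·(1−p)/p = 100.000/76.678 = 1.3042
(1−p)/p = 1.3042/3 = 0.4347  ⇒  p = 1/(1 + 0.4347) = 0.6970
Mi-195: 69.70%, Mi-197: 30.30%.

69.70%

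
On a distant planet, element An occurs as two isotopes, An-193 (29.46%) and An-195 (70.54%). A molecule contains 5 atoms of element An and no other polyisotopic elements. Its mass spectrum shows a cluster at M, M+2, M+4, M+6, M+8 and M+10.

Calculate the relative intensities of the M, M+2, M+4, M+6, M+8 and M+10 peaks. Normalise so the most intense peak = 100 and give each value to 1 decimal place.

0.6 : 7.3 : 34.9 : 83.5 : 100.0 : 47.9

The 5 An atoms are independent, so intensities follow the terms of (0.2946 + 0.7054)^5.
P(M) = 0.2946^5 = 0.002219
P(M+2) = 5 × 0.2946^4 × 0.7054^1 = 0.026567
P(M+4) = 10 × 0.2946^3 × 0.7054^2 = 0.127224
P(M+6) = 10 × 0.2946^2 × 0.7054^3 = 0.304629
P(M+8) = 5 × 0.2946^1 × 0.7054^4 = 0.364707
P(M+10) = 0.7054^5 = 0.174653
The M+8 peak is largest (0.364707); scaling to 100 gives 0.6 : 7.3 : 34.9 : 83.5 : 100.0 : 47.9.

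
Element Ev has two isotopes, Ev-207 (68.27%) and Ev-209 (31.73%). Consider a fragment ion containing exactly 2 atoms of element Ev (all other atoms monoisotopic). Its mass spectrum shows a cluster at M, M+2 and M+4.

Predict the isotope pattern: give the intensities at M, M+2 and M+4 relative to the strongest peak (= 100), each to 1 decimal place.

The 2 Ev atoms are independent, so intensities follow the terms of (0.6827 + 0.3173)^2.
P(M) = 0.6827^2 = 0.466079
P(M+2) = 2 × 0.6827^1 × 0.3173^1 = 0.433241
P(M+4) = 0.3173^2 = 0.100679
The M peak is largest (0.466079); scaling to 100 gives 100.0 : 93.0 : 21.6.

100.0 : 93.0 : 21.6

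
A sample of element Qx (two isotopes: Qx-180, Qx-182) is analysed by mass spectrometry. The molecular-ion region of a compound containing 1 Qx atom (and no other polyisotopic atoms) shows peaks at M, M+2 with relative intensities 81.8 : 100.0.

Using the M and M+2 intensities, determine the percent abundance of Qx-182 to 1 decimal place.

Let p = fractional abundance of Qx-180. I(M+2)/I(M) = [C(1,1)·p^0·(1−p)] / p^1 = 1·(1−p)/p = 100.0/81.8 = 1.2225
(1−p)/p = 1.2225/1 = 1.2225  ⇒  p = 1/(1 + 1.2225) = 0.4499
Qx-180: 45.0%, Qx-182: 55.0%.

55.0%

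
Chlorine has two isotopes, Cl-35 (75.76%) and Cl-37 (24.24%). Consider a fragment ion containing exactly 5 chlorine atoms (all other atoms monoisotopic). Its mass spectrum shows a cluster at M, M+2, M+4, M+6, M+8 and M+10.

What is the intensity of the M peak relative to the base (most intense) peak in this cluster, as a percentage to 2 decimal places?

(0.7576 + 0.2424)^5 gives M 0.2496, M+2 0.3993, M+4 0.2555, M+6 0.0817, M+8 0.0131, M+10 0.0008; the largest is M+2.
P(M+2) = C(5,1) × 0.7576^4 × 0.2424^1 = 5 × 0.32942751 × 0.2424 = 0.399266 (base)
P(M) = C(5,0) × 0.7576^5 × 0.2424^0 = 1 × 0.24957428 × 1.0000 = 0.249574
Relative intensity = 0.249574 / 0.399266 × 100 = 62.51

62.51%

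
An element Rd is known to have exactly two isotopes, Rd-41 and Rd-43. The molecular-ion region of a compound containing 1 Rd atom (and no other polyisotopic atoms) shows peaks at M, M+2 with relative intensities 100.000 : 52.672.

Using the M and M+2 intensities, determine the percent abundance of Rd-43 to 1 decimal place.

34.5%

Write p for the Rd-41 fraction. I(M+2)/I(M) = [C(1,1)·p^0·(1−p)] / p^1 = 1·(1−p)/p = 52.672/100.000 = 0.5267
(1−p)/p = 0.5267/1 = 0.5267  ⇒  p = 1/(1 + 0.5267) = 0.6550
Rd-41: 65.5%, Rd-43: 34.5%.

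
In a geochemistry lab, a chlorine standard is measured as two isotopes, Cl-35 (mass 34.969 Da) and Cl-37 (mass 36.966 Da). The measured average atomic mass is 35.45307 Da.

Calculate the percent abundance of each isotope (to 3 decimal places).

Cl-35: 75.760%, Cl-37: 24.240%

Writing the weighted mean with unknown fraction x of Cl-35:
34.969·x + 36.966·(1 − x) = 35.45307
(34.969 − 36.966)·x = 35.45307 − 36.966
x = -1.51293 / -1.997 = 0.75760 → 75.760% Cl-35, 24.240% Cl-37.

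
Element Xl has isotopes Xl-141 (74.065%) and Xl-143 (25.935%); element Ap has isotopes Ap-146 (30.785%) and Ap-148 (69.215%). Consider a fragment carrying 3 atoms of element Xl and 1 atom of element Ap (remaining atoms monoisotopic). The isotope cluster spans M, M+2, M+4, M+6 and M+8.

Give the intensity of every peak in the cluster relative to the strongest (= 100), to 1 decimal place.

Element Xl pattern (n=3): 0.40629276 : 0.42680899 : 0.14945374 : 0.01744451
Element Ap pattern (n=1): 0.30785 : 0.69215
Convolve the two distributions (both contribute in 2-u steps):
  M: 0.40629276×0.30785 = 0.125077
  M+2: 0.40629276×0.69215 + 0.42680899×0.30785 = 0.412609
  M+4: 0.42680899×0.69215 + 0.14945374×0.30785 = 0.341425
  M+6: 0.14945374×0.69215 + 0.01744451×0.30785 = 0.108815
  M+8: 0.01744451×0.69215 = 0.012074
Scale to base peak (0.412609) = 100: 30.3 : 100.0 : 82.7 : 26.4 : 2.9

30.3 : 100.0 : 82.7 : 26.4 : 2.9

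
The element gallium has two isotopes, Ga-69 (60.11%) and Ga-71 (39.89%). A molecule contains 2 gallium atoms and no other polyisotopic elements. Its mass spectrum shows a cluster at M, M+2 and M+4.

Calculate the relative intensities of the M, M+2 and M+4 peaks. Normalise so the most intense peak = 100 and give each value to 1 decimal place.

75.3 : 100.0 : 33.2

Expanding (0.6011 + 0.3989)^2:
P(M) = 0.6011^2 = 0.361321
P(M+2) = 2 × 0.6011^1 × 0.3989^1 = 0.479558
P(M+4) = 0.3989^2 = 0.159121
The M+2 peak is largest (0.479558); scaling to 100 gives 75.3 : 100.0 : 33.2.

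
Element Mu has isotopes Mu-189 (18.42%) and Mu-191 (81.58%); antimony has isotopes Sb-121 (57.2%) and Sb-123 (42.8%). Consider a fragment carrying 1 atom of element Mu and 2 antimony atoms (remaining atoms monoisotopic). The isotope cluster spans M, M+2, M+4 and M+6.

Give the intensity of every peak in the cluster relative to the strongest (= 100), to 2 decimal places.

Element Mu pattern (n=1): 0.1842 : 0.8158
Antimony pattern (n=2): 0.327184 : 0.489632 : 0.183184
Convolve the two distributions (both contribute in 2-u steps):
  M: 0.1842×0.327184 = 0.060267
  M+2: 0.1842×0.489632 + 0.8158×0.327184 = 0.357107
  M+4: 0.1842×0.183184 + 0.8158×0.489632 = 0.433184
  M+6: 0.8158×0.183184 = 0.149442
Scale to base peak (0.433184) = 100: 13.91 : 82.44 : 100.00 : 34.50

13.91 : 82.44 : 100.00 : 34.50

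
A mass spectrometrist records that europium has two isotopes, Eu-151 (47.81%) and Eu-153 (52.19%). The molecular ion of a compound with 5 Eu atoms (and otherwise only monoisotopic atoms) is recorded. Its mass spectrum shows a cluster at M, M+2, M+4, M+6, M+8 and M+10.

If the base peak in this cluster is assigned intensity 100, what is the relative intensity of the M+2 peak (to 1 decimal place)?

42.0

Binomial terms of (0.4781 + 0.5219)^5: M 0.0250, M+2 0.1363, M+4 0.2977, M+6 0.3249, M+8 0.1774, M+10 0.0387 → M+6 is the base peak.
P(M+6) = C(5,3) × 0.4781^2 × 0.5219^3 = 10 × 0.22857961 × 0.14215492 = 0.324937 (base)
P(M+2) = C(5,1) × 0.4781^4 × 0.5219^1 = 5 × 0.05224864 × 0.5219 = 0.136343
Relative intensity = 0.136343 / 0.324937 × 100 = 42.0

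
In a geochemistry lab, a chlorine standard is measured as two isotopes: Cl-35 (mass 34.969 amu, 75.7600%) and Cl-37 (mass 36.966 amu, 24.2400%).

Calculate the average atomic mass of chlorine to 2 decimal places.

35.45 amu

The abundance-weighted mean is 0.757600 × 34.969 + 0.242400 × 36.966
= 26.4925 + 8.9606 = 35.4531 amu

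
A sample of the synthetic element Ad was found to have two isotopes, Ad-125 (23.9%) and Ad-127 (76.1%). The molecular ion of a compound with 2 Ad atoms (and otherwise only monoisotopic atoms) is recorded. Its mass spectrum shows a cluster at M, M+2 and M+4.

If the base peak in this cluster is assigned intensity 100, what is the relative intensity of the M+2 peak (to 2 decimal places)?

Term probabilities: M 0.0571, M+2 0.3638, M+4 0.5791. Base peak = M+4.
P(M+4) = C(2,2) × 0.239^0 × 0.761^2 = 1 × 1.0000 × 0.579121 = 0.579121 (base)
P(M+2) = C(2,1) × 0.239^1 × 0.761^1 = 2 × 0.2390 × 0.7610 = 0.363758
Relative intensity = 0.363758 / 0.579121 × 100 = 62.81

62.81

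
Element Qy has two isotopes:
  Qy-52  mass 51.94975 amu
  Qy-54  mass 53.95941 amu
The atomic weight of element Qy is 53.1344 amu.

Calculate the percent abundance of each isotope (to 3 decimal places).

Qy-52: 41.052%, Qy-54: 58.948%

With x = fraction of Qy-52 (so Qy-54 is 1 − x):
51.94975·x + 53.95941·(1 − x) = 53.1344
(51.94975 − 53.95941)·x = 53.1344 − 53.95941
x = -0.82501 / -2.00966 = 0.41052 → 41.052% Qy-52, 58.948% Qy-54.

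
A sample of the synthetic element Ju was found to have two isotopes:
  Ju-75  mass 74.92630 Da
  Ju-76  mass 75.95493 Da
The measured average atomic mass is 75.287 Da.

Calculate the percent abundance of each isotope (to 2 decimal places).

Ju-75: 64.93%, Ju-76: 35.07%

Writing the weighted mean with unknown fraction x of Ju-75:
74.92630·x + 75.95493·(1 − x) = 75.287
(74.92630 − 75.95493)·x = 75.287 − 75.95493
x = -0.66793 / -1.02863 = 0.64934 → 64.93% Ju-75, 35.07% Ju-76.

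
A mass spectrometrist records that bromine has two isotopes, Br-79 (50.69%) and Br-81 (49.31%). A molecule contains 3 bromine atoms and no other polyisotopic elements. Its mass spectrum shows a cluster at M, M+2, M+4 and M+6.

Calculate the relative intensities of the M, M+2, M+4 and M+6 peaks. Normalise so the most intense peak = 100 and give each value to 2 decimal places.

34.27 : 100.00 : 97.28 : 31.54

The 3 Br atoms are independent, so intensities follow the terms of (0.5069 + 0.4931)^3.
P(M) = 0.5069^3 = 0.130247
P(M+2) = 3 × 0.5069^2 × 0.4931^1 = 0.380103
P(M+4) = 3 × 0.5069^1 × 0.4931^2 = 0.369755
P(M+6) = 0.4931^3 = 0.119896
The M+2 peak is largest (0.380103); scaling to 100 gives 34.27 : 100.00 : 97.28 : 31.54.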